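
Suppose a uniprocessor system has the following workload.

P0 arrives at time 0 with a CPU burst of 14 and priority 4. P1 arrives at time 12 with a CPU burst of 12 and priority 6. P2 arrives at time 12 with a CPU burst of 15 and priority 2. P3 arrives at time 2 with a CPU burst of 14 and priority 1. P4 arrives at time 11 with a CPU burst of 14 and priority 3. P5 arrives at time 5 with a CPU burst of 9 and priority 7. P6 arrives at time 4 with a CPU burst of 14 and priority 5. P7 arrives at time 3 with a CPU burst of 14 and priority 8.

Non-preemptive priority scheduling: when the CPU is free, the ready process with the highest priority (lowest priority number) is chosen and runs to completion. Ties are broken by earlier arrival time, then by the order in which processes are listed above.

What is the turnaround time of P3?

Gantt: | P0 0-14 | P3 14-28 | P2 28-43 | P4 43-57 | P6 57-71 | P1 71-83 | P5 83-92 | P7 92-106 |
Completion: P0=14  P1=83  P2=43  P3=28  P4=57  P5=92  P6=71  P7=106
Turnaround (C−A): P0=14  P1=71  P2=31  P3=26  P4=46  P5=87  P6=67  P7=103
Turnaround(P3) = completion − arrival = 28 − 2 = 26

26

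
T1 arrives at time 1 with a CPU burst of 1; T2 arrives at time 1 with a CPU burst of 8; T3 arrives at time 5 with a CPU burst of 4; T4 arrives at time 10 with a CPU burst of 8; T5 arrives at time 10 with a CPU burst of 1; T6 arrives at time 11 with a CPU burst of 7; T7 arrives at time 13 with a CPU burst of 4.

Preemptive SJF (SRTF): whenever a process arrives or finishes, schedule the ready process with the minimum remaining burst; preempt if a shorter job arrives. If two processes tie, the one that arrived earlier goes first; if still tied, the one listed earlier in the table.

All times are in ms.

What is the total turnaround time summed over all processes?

65

Timeline: | idle 0-1 | T1 1-2 | T2 2-5 | T3 5-9 | T2 9-10 | T5 10-11 | T2 11-15 | T7 15-19 | T6 19-26 | T4 26-34 |
Completion: T1=2  T2=15  T3=9  T4=34  T5=11  T6=26  T7=19
Turnaround (C−A): T1=1  T2=14  T3=4  T4=24  T5=1  T6=15  T7=6
Turnaround = completion − arrival: T1=1, T2=14, T3=4, T4=24, T5=1, T6=15, T7=6
Total turnaround = 1 + 14 + 4 + 24 + 1 + 15 + 6 = 65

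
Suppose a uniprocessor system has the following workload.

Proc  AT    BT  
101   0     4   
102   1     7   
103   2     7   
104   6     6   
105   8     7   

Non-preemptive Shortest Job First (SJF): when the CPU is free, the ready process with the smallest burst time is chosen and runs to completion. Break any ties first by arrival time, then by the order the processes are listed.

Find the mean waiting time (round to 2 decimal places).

7.80

Timeline: | 101 0-4 | 102 4-11 | 104 11-17 | 103 17-24 | 105 24-31 |
Completion: 101=4  102=11  103=24  104=17  105=31
Turnaround (C−A): 101=4  102=10  103=22  104=11  105=23
Waiting times: 101=0, 102=3, 103=15, 104=5, 105=16
Average waiting = (0+3+15+5+16) / 5 = 39/5 = 7.80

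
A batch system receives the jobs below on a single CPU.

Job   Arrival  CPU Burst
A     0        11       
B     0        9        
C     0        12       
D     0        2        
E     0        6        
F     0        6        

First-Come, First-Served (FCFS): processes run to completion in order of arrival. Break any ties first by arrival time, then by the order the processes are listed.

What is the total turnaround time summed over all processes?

183

Gantt: | A 0-11 | B 11-20 | C 20-32 | D 32-34 | E 34-40 | F 40-46 |
Completion: A=11  B=20  C=32  D=34  E=40  F=46
Turnaround (C−A): A=11  B=20  C=32  D=34  E=40  F=46
Turnaround = completion − arrival: A=11, B=20, C=32, D=34, E=40, F=46
Total turnaround = 11 + 20 + 32 + 34 + 40 + 46 = 183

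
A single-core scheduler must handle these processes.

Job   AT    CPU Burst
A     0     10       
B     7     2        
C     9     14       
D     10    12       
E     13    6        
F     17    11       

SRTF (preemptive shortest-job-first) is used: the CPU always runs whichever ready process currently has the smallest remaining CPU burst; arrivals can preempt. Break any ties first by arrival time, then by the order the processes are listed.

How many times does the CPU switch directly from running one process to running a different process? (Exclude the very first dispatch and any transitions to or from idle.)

7

Gantt: | A 0-7 | B 7-9 | A 9-12 | D 12-13 | E 13-19 | D 19-30 | F 30-41 | C 41-55 |
Completion: A=12  B=9  C=55  D=30  E=19  F=41
Turnaround (C−A): A=12  B=2  C=46  D=20  E=6  F=24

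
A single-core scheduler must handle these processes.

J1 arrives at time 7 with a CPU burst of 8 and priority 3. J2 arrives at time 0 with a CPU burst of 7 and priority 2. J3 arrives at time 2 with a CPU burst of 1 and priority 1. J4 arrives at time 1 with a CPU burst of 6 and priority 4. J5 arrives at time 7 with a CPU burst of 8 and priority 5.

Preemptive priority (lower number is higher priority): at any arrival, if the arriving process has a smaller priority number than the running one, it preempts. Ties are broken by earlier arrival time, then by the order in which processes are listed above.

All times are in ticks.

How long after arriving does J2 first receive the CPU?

0

Timeline: | J2 0-2 | J3 2-3 | J2 3-8 | J1 8-16 | J4 16-22 | J5 22-30 |
Completion: J1=16  J2=8  J3=3  J4=22  J5=30
Turnaround (C−A): J1=9  J2=8  J3=1  J4=21  J5=23
Response(J2) = first start − arrival = 0 − 0 = 0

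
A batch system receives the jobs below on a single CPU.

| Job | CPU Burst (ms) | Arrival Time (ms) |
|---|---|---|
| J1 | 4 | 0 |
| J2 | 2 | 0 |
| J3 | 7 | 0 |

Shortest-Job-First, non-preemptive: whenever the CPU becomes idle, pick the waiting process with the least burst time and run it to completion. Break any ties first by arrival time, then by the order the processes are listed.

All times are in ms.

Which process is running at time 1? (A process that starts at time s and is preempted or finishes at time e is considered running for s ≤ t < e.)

Schedule: | J2 0-2 | J1 2-6 | J3 6-13 |
Completion: J1=6  J2=2  J3=13
Turnaround (C−A): J1=6  J2=2  J3=13

J2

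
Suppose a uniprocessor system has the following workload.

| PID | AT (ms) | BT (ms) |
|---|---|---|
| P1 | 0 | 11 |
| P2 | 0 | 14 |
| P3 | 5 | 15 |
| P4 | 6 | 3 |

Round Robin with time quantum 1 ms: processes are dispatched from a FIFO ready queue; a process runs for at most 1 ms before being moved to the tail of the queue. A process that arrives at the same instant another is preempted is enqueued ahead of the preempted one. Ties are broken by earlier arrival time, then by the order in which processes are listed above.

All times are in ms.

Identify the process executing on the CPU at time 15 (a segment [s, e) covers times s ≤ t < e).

Gantt: | P1 0-1 | P2 1-2 | P1 2-3 | P2 3-4 | P1 4-5 | P2 5-6 | P3 6-7 | P1 7-8 | P4 8-9 | P2 9-10 | P3 10-11 | P1 11-12 | P4 12-13 | P2 13-14 | P3 14-15 | P1 15-16 | P4 16-17 | P2 17-18 | P3 18-19 | P1 19-20 | P2 20-21 | P3 21-22 | P1 22-23 | P2 23-24 | P3 24-25 | P1 25-26 | P2 26-27 | P3 27-28 | P1 28-29 | P2 29-30 | P3 30-31 | P1 31-32 | P2 32-33 | P3 33-34 | P2 34-35 | P3 35-36 | P2 36-37 | P3 37-38 | P2 38-39 | P3 39-43 |
Completion: P1=32  P2=39  P3=43  P4=17
Turnaround (C−A): P1=32  P2=39  P3=38  P4=11

P1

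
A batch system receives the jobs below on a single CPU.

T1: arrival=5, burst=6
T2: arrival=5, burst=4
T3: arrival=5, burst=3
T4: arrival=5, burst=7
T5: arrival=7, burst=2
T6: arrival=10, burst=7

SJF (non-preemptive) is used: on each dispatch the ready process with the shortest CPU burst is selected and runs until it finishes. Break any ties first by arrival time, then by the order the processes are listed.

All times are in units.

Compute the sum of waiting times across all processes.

Gantt: | idle 0-5 | T3 5-8 | T5 8-10 | T2 10-14 | T1 14-20 | T4 20-27 | T6 27-34 |
Completion: T1=20  T2=14  T3=8  T4=27  T5=10  T6=34
Waiting = turnaround − burst: T1=9, T2=5, T3=0, T4=15, T5=1, T6=17
Total waiting = 9 + 5 + 0 + 15 + 1 + 17 = 47

47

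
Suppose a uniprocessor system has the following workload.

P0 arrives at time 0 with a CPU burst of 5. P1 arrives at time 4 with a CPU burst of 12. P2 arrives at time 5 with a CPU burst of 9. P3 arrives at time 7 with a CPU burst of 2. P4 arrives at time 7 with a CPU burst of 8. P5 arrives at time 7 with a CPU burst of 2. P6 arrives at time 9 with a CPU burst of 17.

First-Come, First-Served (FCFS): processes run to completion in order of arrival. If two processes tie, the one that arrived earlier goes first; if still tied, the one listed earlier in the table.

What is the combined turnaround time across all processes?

Gantt: | P0 0-5 | P1 5-17 | P2 17-26 | P3 26-28 | P4 28-36 | P5 36-38 | P6 38-55 |
Completion: P0=5  P1=17  P2=26  P3=28  P4=36  P5=38  P6=55
Turnaround (C−A): P0=5  P1=13  P2=21  P3=21  P4=29  P5=31  P6=46
Turnaround = completion − arrival: P0=5, P1=13, P2=21, P3=21, P4=29, P5=31, P6=46
Total turnaround = 5 + 13 + 21 + 21 + 29 + 31 + 46 = 166

166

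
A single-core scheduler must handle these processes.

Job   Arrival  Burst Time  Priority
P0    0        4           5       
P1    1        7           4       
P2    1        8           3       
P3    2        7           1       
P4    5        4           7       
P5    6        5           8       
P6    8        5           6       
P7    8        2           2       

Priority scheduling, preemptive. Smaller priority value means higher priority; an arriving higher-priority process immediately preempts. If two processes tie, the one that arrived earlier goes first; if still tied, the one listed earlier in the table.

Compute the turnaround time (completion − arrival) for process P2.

17

Gantt: | P0 0-1 | P2 1-2 | P3 2-9 | P7 9-11 | P2 11-18 | P1 18-25 | P0 25-28 | P6 28-33 | P4 33-37 | P5 37-42 |
Completion: P0=28  P1=25  P2=18  P3=9  P4=37  P5=42  P6=33  P7=11
Turnaround(P2) = completion − arrival = 18 − 1 = 17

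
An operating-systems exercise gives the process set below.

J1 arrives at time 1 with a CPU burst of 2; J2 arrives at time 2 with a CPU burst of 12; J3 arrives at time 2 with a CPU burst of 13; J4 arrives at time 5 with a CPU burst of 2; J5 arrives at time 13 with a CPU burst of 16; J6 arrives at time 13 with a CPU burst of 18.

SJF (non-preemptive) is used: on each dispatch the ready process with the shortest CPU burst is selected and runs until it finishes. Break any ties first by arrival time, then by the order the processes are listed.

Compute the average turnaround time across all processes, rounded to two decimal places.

23.17

Gantt: | idle 0-1 | J1 1-3 | J2 3-15 | J4 15-17 | J3 17-30 | J5 30-46 | J6 46-64 |
Completion: J1=3  J2=15  J3=30  J4=17  J5=46  J6=64
Turnaround times: J1=2, J2=13, J3=28, J4=12, J5=33, J6=51
Average turnaround = (2+13+28+12+33+51) / 6 = 139/6 = 23.17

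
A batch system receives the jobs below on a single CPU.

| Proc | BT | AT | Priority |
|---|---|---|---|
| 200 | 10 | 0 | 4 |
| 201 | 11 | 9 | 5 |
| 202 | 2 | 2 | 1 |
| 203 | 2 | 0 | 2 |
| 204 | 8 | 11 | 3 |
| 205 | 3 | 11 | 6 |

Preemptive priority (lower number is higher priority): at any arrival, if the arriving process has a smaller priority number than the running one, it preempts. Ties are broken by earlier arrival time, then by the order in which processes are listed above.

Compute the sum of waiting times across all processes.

47

Schedule: | 203 0-2 | 202 2-4 | 200 4-11 | 204 11-19 | 200 19-22 | 201 22-33 | 205 33-36 |
Completion: 200=22  201=33  202=4  203=2  204=19  205=36
Waiting = turnaround − burst: 200=12, 201=13, 202=0, 203=0, 204=0, 205=22
Total waiting = 12 + 13 + 0 + 0 + 0 + 22 = 47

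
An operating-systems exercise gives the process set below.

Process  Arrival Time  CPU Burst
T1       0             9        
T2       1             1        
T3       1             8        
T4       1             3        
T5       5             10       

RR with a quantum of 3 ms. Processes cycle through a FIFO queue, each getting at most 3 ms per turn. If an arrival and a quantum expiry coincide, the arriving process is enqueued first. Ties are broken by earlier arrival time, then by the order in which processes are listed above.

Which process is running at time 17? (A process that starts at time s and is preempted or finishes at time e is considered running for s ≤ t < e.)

Schedule: | T1 0-3 | T2 3-4 | T3 4-7 | T4 7-10 | T1 10-13 | T5 13-16 | T3 16-19 | T1 19-22 | T5 22-25 | T3 25-27 | T5 27-31 |
Completion: T1=22  T2=4  T3=27  T4=10  T5=31

T3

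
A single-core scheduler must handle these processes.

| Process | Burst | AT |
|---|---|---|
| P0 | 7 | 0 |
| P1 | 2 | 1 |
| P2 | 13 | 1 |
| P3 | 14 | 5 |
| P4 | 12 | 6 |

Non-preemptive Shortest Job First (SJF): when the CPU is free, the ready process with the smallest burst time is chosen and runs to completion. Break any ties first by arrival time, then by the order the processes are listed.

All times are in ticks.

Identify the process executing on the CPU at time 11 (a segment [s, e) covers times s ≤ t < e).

P4

Schedule: | P0 0-7 | P1 7-9 | P4 9-21 | P2 21-34 | P3 34-48 |
Completion: P0=7  P1=9  P2=34  P3=48  P4=21
Turnaround (C−A): P0=7  P1=8  P2=33  P3=43  P4=15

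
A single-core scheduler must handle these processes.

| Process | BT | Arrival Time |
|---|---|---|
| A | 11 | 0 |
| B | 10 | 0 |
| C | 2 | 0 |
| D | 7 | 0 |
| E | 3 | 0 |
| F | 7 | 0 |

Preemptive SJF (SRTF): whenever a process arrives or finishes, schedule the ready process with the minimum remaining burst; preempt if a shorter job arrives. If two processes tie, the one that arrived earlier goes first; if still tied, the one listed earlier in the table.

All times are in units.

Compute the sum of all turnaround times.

107

Gantt: | C 0-2 | E 2-5 | D 5-12 | F 12-19 | B 19-29 | A 29-40 |
Completion: A=40  B=29  C=2  D=12  E=5  F=19
Turnaround (C−A): A=40  B=29  C=2  D=12  E=5  F=19
Turnaround = completion − arrival: A=40, B=29, C=2, D=12, E=5, F=19
Total turnaround = 40 + 29 + 2 + 12 + 5 + 19 = 107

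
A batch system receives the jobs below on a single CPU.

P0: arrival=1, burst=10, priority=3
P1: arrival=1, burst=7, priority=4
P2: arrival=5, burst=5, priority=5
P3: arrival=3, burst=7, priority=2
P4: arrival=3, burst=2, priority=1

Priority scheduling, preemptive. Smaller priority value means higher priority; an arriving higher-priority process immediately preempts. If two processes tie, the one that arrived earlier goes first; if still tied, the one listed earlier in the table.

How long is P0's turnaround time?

19

Gantt: | idle 0-1 | P0 1-3 | P4 3-5 | P3 5-12 | P0 12-20 | P1 20-27 | P2 27-32 |
Completion: P0=20  P1=27  P2=32  P3=12  P4=5
Turnaround (C−A): P0=19  P1=26  P2=27  P3=9  P4=2
Turnaround(P0) = completion − arrival = 20 − 1 = 19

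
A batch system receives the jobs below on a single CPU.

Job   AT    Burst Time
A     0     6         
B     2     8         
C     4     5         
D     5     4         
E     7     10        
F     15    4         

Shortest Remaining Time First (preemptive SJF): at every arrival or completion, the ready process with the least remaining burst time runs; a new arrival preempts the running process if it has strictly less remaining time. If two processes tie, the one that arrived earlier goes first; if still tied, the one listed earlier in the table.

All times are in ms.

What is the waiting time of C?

Gantt: | A 0-6 | D 6-10 | C 10-15 | F 15-19 | B 19-27 | E 27-37 |
Completion: A=6  B=27  C=15  D=10  E=37  F=19
Waiting(C) = turnaround − burst = 11 − 5 = 6

6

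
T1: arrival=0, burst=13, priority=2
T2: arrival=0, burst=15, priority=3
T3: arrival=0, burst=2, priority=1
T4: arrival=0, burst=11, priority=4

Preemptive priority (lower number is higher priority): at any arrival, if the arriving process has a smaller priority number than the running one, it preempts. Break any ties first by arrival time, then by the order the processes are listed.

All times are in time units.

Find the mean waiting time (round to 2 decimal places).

Gantt: | T3 0-2 | T1 2-15 | T2 15-30 | T4 30-41 |
Completion: T1=15  T2=30  T3=2  T4=41
Turnaround (C−A): T1=15  T2=30  T3=2  T4=41
Waiting times: T1=2, T2=15, T3=0, T4=30
Average waiting = (2+15+0+30) / 4 = 47/4 = 11.75

11.75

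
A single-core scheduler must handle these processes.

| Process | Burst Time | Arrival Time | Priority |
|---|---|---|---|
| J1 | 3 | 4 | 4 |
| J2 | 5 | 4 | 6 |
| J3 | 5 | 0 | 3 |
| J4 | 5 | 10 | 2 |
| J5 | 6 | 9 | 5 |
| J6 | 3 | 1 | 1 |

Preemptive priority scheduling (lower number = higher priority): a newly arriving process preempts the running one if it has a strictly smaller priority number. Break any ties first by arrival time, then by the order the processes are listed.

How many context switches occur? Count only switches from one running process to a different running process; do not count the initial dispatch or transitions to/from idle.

7

Timeline: | J3 0-1 | J6 1-4 | J3 4-8 | J1 8-10 | J4 10-15 | J1 15-16 | J5 16-22 | J2 22-27 |
Completion: J1=16  J2=27  J3=8  J4=15  J5=22  J6=4
Turnaround (C−A): J1=12  J2=23  J3=8  J4=5  J5=13  J6=3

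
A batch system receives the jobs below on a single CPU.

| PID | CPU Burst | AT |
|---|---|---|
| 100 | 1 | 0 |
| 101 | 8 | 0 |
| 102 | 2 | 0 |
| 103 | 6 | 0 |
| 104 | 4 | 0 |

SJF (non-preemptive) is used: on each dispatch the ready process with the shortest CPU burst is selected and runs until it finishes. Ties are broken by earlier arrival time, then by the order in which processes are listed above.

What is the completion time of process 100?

Timeline: | 100 0-1 | 102 1-3 | 104 3-7 | 103 7-13 | 101 13-21 |
Completion: 100=1  101=21  102=3  103=13  104=7
Turnaround (C−A): 100=1  101=21  102=3  103=13  104=7

1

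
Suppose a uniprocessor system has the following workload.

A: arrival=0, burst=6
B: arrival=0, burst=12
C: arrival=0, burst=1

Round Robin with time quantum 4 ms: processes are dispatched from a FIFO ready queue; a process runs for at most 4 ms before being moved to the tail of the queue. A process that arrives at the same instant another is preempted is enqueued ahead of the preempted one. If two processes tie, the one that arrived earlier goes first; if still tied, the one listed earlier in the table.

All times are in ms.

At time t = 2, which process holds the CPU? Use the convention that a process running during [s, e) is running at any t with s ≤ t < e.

A

Gantt: | A 0-4 | B 4-8 | C 8-9 | A 9-11 | B 11-19 |
Completion: A=11  B=19  C=9
Turnaround (C−A): A=11  B=19  C=9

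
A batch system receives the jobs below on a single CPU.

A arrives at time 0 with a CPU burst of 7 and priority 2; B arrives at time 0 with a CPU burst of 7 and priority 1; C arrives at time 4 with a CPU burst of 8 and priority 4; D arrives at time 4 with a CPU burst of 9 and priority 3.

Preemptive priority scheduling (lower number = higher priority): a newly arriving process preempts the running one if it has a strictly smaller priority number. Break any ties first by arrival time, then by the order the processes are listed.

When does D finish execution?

Timeline: | B 0-7 | A 7-14 | D 14-23 | C 23-31 |
Completion: A=14  B=7  C=31  D=23
Turnaround (C−A): A=14  B=7  C=27  D=19

23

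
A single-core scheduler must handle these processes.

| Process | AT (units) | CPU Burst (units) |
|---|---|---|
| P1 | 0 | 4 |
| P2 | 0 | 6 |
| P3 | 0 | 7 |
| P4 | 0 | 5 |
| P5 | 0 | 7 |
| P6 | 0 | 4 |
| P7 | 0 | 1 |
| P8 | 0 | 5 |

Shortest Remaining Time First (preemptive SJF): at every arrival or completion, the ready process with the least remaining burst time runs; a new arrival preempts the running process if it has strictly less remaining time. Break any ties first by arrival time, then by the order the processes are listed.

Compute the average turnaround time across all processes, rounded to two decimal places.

Gantt: | P7 0-1 | P1 1-5 | P6 5-9 | P4 9-14 | P8 14-19 | P2 19-25 | P3 25-32 | P5 32-39 |
Completion: P1=5  P2=25  P3=32  P4=14  P5=39  P6=9  P7=1  P8=19
Turnaround (C−A): P1=5  P2=25  P3=32  P4=14  P5=39  P6=9  P7=1  P8=19
Turnaround times: P1=5, P2=25, P3=32, P4=14, P5=39, P6=9, P7=1, P8=19
Average turnaround = (5+25+32+14+39+9+1+19) / 8 = 144/8 = 18.00

18.00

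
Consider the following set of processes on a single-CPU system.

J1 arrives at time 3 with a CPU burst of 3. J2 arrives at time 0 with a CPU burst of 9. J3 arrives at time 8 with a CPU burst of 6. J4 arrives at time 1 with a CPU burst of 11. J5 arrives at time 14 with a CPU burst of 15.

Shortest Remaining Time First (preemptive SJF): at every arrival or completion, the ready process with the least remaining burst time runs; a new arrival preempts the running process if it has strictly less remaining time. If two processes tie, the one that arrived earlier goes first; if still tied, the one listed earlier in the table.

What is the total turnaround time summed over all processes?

83

Timeline: | J2 0-3 | J1 3-6 | J2 6-12 | J3 12-18 | J4 18-29 | J5 29-44 |
Completion: J1=6  J2=12  J3=18  J4=29  J5=44
Turnaround (C−A): J1=3  J2=12  J3=10  J4=28  J5=30
Turnaround = completion − arrival: J1=3, J2=12, J3=10, J4=28, J5=30
Total turnaround = 3 + 12 + 10 + 28 + 30 = 83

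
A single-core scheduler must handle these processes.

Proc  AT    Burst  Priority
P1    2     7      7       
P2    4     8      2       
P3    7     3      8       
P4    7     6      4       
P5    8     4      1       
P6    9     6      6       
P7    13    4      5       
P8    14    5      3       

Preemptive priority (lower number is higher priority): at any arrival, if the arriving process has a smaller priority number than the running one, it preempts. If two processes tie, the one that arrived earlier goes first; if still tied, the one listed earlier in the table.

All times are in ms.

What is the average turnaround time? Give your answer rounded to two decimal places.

20.88

Schedule: | idle 0-2 | P1 2-4 | P2 4-8 | P5 8-12 | P2 12-16 | P8 16-21 | P4 21-27 | P7 27-31 | P6 31-37 | P1 37-42 | P3 42-45 |
Completion: P1=42  P2=16  P3=45  P4=27  P5=12  P6=37  P7=31  P8=21
Turnaround times: P1=40, P2=12, P3=38, P4=20, P5=4, P6=28, P7=18, P8=7
Average turnaround = (40+12+38+20+4+28+18+7) / 8 = 167/8 = 20.88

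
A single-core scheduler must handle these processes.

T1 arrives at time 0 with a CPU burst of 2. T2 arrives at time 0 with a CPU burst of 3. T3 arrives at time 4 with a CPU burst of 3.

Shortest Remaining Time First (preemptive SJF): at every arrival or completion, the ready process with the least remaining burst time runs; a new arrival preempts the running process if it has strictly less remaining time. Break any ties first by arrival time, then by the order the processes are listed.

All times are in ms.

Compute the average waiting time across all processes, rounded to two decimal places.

1.00

Gantt: | T1 0-2 | T2 2-5 | T3 5-8 |
Completion: T1=2  T2=5  T3=8
Turnaround (C−A): T1=2  T2=5  T3=4
Waiting times: T1=0, T2=2, T3=1
Average waiting = (0+2+1) / 3 = 3/3 = 1.00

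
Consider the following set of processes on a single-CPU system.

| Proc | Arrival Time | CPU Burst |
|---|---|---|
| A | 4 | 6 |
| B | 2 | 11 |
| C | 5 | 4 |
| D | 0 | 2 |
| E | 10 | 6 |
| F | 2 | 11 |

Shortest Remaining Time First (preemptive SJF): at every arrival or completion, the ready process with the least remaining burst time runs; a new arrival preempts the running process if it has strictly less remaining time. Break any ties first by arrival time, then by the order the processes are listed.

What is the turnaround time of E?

Timeline: | D 0-2 | B 2-4 | A 4-5 | C 5-9 | A 9-14 | E 14-20 | B 20-29 | F 29-40 |
Completion: A=14  B=29  C=9  D=2  E=20  F=40
Turnaround (C−A): A=10  B=27  C=4  D=2  E=10  F=38
Turnaround(E) = completion − arrival = 20 − 10 = 10

10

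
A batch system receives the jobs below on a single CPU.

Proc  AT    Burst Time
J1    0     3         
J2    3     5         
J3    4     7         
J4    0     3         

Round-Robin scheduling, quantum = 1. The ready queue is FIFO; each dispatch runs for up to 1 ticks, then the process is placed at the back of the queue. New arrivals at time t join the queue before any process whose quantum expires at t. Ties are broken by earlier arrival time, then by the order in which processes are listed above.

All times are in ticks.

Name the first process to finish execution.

J1

Schedule: | J1 0-1 | J4 1-2 | J1 2-3 | J4 3-4 | J2 4-5 | J1 5-6 | J3 6-7 | J4 7-8 | J2 8-9 | J3 9-10 | J2 10-11 | J3 11-12 | J2 12-13 | J3 13-14 | J2 14-15 | J3 15-18 |
Completion: J1=6  J2=15  J3=18  J4=8
Turnaround (C−A): J1=6  J2=12  J3=14  J4=8
Finish order: J1 → J4 → J2 → J3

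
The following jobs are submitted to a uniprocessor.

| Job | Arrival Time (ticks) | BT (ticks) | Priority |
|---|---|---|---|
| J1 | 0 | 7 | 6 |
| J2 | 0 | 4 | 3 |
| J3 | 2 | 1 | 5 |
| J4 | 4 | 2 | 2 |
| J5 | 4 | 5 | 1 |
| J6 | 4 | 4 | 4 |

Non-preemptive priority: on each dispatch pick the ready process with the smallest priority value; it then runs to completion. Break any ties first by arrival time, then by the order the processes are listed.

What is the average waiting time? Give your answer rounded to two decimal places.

6.83

Timeline: | J2 0-4 | J5 4-9 | J4 9-11 | J6 11-15 | J3 15-16 | J1 16-23 |
Completion: J1=23  J2=4  J3=16  J4=11  J5=9  J6=15
Waiting times: J1=16, J2=0, J3=13, J4=5, J5=0, J6=7
Average waiting = (16+0+13+5+0+7) / 6 = 41/6 = 6.83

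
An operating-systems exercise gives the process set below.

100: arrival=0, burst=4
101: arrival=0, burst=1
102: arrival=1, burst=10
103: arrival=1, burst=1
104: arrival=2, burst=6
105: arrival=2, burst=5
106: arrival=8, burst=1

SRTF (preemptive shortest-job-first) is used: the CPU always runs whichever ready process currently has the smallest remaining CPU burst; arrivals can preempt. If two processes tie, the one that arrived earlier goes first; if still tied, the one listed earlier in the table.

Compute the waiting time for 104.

Gantt: | 101 0-1 | 103 1-2 | 100 2-6 | 105 6-8 | 106 8-9 | 105 9-12 | 104 12-18 | 102 18-28 |
Completion: 100=6  101=1  102=28  103=2  104=18  105=12  106=9
Turnaround (C−A): 100=6  101=1  102=27  103=1  104=16  105=10  106=1
Waiting(104) = turnaround − burst = 16 − 6 = 10

10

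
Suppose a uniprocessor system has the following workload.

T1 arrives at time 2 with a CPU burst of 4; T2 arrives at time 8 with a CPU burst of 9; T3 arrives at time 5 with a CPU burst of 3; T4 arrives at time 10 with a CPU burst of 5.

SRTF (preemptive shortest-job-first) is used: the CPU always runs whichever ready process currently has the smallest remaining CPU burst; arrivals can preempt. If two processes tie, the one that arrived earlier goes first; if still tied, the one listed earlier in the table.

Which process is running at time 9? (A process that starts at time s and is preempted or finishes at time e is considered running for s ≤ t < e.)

T2

Schedule: | idle 0-2 | T1 2-6 | T3 6-9 | T2 9-10 | T4 10-15 | T2 15-23 |
Completion: T1=6  T2=23  T3=9  T4=15
Turnaround (C−A): T1=4  T2=15  T3=4  T4=5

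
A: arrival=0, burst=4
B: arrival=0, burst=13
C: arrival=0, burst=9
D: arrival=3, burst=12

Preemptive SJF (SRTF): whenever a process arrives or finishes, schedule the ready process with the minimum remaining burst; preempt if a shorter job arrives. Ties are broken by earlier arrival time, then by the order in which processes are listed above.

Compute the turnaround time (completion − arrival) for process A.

Timeline: | A 0-4 | C 4-13 | D 13-25 | B 25-38 |
Completion: A=4  B=38  C=13  D=25
Turnaround (C−A): A=4  B=38  C=13  D=22
Turnaround(A) = completion − arrival = 4 − 0 = 4

4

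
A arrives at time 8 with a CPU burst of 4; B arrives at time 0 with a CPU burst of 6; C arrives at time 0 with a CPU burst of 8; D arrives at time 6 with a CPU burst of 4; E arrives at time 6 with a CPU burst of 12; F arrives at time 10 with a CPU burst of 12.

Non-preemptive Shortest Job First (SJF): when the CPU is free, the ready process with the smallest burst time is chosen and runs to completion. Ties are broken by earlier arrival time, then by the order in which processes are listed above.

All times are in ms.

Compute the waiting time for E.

Schedule: | B 0-6 | D 6-10 | A 10-14 | C 14-22 | E 22-34 | F 34-46 |
Completion: A=14  B=6  C=22  D=10  E=34  F=46
Waiting(E) = turnaround − burst = 28 − 12 = 16

16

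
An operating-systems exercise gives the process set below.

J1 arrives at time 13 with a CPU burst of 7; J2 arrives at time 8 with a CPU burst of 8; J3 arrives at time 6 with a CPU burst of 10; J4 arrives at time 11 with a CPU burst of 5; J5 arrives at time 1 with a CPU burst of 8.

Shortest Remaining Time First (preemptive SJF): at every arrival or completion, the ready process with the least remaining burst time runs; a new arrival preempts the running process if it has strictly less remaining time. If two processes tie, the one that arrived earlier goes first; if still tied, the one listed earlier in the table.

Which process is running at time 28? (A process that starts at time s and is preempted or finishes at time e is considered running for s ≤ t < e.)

J1

Gantt: | idle 0-1 | J5 1-9 | J2 9-11 | J4 11-16 | J2 16-22 | J1 22-29 | J3 29-39 |
Completion: J1=29  J2=22  J3=39  J4=16  J5=9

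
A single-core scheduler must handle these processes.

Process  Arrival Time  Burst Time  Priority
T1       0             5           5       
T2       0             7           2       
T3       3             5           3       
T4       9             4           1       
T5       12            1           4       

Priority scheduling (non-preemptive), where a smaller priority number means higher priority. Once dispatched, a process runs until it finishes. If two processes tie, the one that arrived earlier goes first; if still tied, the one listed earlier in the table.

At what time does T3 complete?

12

Timeline: | T2 0-7 | T3 7-12 | T4 12-16 | T5 16-17 | T1 17-22 |
Completion: T1=22  T2=7  T3=12  T4=16  T5=17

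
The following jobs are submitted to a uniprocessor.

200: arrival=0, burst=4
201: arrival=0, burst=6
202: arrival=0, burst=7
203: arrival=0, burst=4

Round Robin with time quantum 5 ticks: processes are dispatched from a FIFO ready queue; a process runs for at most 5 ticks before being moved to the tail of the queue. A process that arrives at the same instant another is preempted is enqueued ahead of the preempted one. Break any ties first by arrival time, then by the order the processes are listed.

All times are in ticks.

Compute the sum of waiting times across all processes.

41

Schedule: | 200 0-4 | 201 4-9 | 202 9-14 | 203 14-18 | 201 18-19 | 202 19-21 |
Completion: 200=4  201=19  202=21  203=18
Turnaround (C−A): 200=4  201=19  202=21  203=18
Waiting = turnaround − burst: 200=0, 201=13, 202=14, 203=14
Total waiting = 0 + 13 + 14 + 14 = 41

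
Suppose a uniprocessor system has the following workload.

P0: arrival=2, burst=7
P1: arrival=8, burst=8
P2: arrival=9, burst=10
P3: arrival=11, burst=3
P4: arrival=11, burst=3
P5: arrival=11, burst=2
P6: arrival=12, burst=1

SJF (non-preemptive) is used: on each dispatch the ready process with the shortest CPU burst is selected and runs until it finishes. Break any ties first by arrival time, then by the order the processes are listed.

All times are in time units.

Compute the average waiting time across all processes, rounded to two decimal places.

Timeline: | idle 0-2 | P0 2-9 | P1 9-17 | P6 17-18 | P5 18-20 | P3 20-23 | P4 23-26 | P2 26-36 |
Completion: P0=9  P1=17  P2=36  P3=23  P4=26  P5=20  P6=18
Turnaround (C−A): P0=7  P1=9  P2=27  P3=12  P4=15  P5=9  P6=6
Waiting times: P0=0, P1=1, P2=17, P3=9, P4=12, P5=7, P6=5
Average waiting = (0+1+17+9+12+7+5) / 7 = 51/7 = 7.29

7.29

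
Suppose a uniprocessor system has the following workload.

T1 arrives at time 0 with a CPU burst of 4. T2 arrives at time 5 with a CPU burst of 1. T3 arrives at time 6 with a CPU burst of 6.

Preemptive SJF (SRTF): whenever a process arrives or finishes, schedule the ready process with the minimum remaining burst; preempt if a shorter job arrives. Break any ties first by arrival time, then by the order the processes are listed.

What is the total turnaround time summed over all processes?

11

Schedule: | T1 0-4 | idle 4-5 | T2 5-6 | T3 6-12 |
Completion: T1=4  T2=6  T3=12
Turnaround (C−A): T1=4  T2=1  T3=6
Turnaround = completion − arrival: T1=4, T2=1, T3=6
Total turnaround = 4 + 1 + 6 = 11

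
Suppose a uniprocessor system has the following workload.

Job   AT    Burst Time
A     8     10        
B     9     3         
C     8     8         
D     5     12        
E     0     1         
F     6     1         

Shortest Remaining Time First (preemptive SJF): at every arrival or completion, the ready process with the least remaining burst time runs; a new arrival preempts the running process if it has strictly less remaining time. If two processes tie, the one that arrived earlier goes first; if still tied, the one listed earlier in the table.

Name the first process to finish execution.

E

Schedule: | E 0-1 | idle 1-5 | D 5-6 | F 6-7 | D 7-8 | C 8-9 | B 9-12 | C 12-19 | D 19-29 | A 29-39 |
Completion: A=39  B=12  C=19  D=29  E=1  F=7
Turnaround (C−A): A=31  B=3  C=11  D=24  E=1  F=1
Finish order: E → F → B → C → D → A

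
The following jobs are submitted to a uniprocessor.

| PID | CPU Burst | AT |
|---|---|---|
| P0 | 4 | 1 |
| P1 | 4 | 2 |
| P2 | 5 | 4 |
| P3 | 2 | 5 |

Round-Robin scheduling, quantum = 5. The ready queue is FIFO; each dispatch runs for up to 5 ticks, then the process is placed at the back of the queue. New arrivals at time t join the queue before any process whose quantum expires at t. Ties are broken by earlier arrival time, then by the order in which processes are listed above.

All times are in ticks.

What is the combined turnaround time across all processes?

32

Gantt: | idle 0-1 | P0 1-5 | P1 5-9 | P2 9-14 | P3 14-16 |
Completion: P0=5  P1=9  P2=14  P3=16
Turnaround (C−A): P0=4  P1=7  P2=10  P3=11
Turnaround = completion − arrival: P0=4, P1=7, P2=10, P3=11
Total turnaround = 4 + 7 + 10 + 11 = 32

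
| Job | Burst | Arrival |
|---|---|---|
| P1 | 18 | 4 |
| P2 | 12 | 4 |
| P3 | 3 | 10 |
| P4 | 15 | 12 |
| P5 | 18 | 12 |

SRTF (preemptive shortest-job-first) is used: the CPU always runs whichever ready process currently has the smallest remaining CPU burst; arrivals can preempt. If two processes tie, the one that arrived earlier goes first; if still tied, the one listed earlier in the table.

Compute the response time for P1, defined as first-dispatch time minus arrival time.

Timeline: | idle 0-4 | P2 4-10 | P3 10-13 | P2 13-19 | P4 19-34 | P1 34-52 | P5 52-70 |
Completion: P1=52  P2=19  P3=13  P4=34  P5=70
Turnaround (C−A): P1=48  P2=15  P3=3  P4=22  P5=58
Response(P1) = first start − arrival = 34 − 4 = 30

30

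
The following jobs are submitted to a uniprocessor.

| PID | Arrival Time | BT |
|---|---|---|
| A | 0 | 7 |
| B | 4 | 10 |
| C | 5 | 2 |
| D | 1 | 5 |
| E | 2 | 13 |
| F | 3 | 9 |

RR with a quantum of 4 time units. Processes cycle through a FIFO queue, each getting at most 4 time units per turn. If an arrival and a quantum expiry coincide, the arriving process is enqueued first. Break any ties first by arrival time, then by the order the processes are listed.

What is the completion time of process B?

Timeline: | A 0-4 | D 4-8 | E 8-12 | F 12-16 | B 16-20 | A 20-23 | C 23-25 | D 25-26 | E 26-30 | F 30-34 | B 34-38 | E 38-42 | F 42-43 | B 43-45 | E 45-46 |
Completion: A=23  B=45  C=25  D=26  E=46  F=43

45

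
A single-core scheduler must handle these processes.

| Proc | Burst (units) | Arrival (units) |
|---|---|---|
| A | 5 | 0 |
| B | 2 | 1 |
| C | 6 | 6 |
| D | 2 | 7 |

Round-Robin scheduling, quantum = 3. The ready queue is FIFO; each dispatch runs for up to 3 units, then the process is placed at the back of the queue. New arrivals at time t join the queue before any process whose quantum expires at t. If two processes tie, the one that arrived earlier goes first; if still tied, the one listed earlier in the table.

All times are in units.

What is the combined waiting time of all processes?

10

Schedule: | A 0-3 | B 3-5 | A 5-7 | C 7-10 | D 10-12 | C 12-15 |
Completion: A=7  B=5  C=15  D=12
Turnaround (C−A): A=7  B=4  C=9  D=5
Waiting = turnaround − burst: A=2, B=2, C=3, D=3
Total waiting = 2 + 2 + 3 + 3 = 10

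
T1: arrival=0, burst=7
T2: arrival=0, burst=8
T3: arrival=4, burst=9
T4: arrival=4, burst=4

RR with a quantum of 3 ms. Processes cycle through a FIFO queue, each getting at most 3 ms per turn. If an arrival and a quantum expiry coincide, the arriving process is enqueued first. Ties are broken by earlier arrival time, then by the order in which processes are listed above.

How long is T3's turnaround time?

Timeline: | T1 0-3 | T2 3-6 | T1 6-9 | T3 9-12 | T4 12-15 | T2 15-18 | T1 18-19 | T3 19-22 | T4 22-23 | T2 23-25 | T3 25-28 |
Completion: T1=19  T2=25  T3=28  T4=23
Turnaround(T3) = completion − arrival = 28 − 4 = 24

24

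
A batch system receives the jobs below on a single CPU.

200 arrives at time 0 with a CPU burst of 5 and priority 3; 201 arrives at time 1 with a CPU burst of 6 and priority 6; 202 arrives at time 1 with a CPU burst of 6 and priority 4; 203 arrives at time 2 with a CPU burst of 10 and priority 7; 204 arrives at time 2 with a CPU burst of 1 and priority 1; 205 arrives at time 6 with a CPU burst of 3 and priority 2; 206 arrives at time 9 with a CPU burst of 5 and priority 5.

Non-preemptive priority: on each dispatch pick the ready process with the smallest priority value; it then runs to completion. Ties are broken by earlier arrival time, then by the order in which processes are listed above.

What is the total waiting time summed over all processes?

60

Schedule: | 200 0-5 | 204 5-6 | 205 6-9 | 202 9-15 | 206 15-20 | 201 20-26 | 203 26-36 |
Completion: 200=5  201=26  202=15  203=36  204=6  205=9  206=20
Turnaround (C−A): 200=5  201=25  202=14  203=34  204=4  205=3  206=11
Waiting = turnaround − burst: 200=0, 201=19, 202=8, 203=24, 204=3, 205=0, 206=6
Total waiting = 0 + 19 + 8 + 24 + 3 + 0 + 6 = 60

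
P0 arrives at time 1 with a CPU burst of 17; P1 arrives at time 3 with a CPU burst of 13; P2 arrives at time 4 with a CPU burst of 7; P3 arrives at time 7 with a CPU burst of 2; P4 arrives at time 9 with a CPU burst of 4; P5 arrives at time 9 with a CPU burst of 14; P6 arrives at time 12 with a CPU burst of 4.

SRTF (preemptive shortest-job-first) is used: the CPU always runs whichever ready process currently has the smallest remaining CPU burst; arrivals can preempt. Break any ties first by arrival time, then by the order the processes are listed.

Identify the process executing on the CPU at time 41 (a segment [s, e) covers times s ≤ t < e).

P5

Gantt: | idle 0-1 | P0 1-3 | P1 3-4 | P2 4-7 | P3 7-9 | P2 9-13 | P4 13-17 | P6 17-21 | P1 21-33 | P5 33-47 | P0 47-62 |
Completion: P0=62  P1=33  P2=13  P3=9  P4=17  P5=47  P6=21
Turnaround (C−A): P0=61  P1=30  P2=9  P3=2  P4=8  P5=38  P6=9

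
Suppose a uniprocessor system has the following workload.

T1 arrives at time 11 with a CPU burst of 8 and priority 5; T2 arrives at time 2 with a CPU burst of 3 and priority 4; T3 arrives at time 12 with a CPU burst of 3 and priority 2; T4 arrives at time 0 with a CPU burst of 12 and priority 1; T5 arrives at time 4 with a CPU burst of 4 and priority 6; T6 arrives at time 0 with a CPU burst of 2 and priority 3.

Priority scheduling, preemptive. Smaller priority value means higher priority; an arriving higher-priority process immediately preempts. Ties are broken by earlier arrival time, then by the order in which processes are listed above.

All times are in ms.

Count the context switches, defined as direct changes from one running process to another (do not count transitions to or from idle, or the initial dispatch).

Gantt: | T4 0-12 | T3 12-15 | T6 15-17 | T2 17-20 | T1 20-28 | T5 28-32 |
Completion: T1=28  T2=20  T3=15  T4=12  T5=32  T6=17
Turnaround (C−A): T1=17  T2=18  T3=3  T4=12  T5=28  T6=17

5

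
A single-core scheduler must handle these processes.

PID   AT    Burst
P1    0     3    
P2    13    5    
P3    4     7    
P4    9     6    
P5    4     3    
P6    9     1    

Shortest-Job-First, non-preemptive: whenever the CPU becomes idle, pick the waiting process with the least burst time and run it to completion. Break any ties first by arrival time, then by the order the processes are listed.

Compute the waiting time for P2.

2

Gantt: | P1 0-3 | idle 3-4 | P5 4-7 | P3 7-14 | P6 14-15 | P2 15-20 | P4 20-26 |
Completion: P1=3  P2=20  P3=14  P4=26  P5=7  P6=15
Turnaround (C−A): P1=3  P2=7  P3=10  P4=17  P5=3  P6=6
Waiting(P2) = turnaround − burst = 7 − 5 = 2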